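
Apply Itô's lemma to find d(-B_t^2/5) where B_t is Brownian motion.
d(-B_t^2/5) = (-1/5) dt + (-2*B_t/5) dB_t

Itô's formula for f(B_t) gives d f(B_t) = f'(B_t) dB_t + (1/2) f''(B_t) dt. Compute derivatives of f(x) = -x^2/5:
  f'(x)  = -2*x/5
  f''(x) = -2/5
Substitute x = B_t and multiply the f'' term by 1/2:
  drift     = (1/2) * (-2/5) evaluated at B_t = -1/5
  diffusion = (-2*x/5) evaluated at B_t = -2*B_t/5
Therefore d(-B_t^2/5) = (-1/5) dt + (-2*B_t/5) dB_t.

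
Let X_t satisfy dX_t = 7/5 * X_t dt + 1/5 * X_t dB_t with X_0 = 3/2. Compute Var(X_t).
Var(X_t) = 9*(exp(t/25) - 1)*exp(14*t/5)/4

For GBM dX = mu X dt + sigma X dB with X_0 = x_0, apply Itô to Y = log X: dY = (mu - sigma^2/2) dt + sigma dB, so Y_t = log(x_0) + (mu - sigma^2/2) t + sigma B_t and hence X_t = x_0 * exp((mu - sigma^2/2) t + sigma B_t).
With mu = 7/5, sigma = 1/5, x_0 = 3/2, this gives:
  X_t = 3/2 * exp((69/50) * t + (1/5) * B_t).
Since sigma*B_t ~ Normal(0, sigma^2 t), E[exp(sigma*B_t)] = exp(sigma^2 t / 2); so E[X_t] = x_0 * exp((mu - sigma^2/2) t) * exp(sigma^2 t / 2) = x_0 * exp(mu t) = 3*exp(7*t/5)/2.
Var(X_t) = E[X_t^2] - (E[X_t])^2 = x_0^2 * exp(2 mu t) * (exp(sigma^2 t) - 1) = 9*(exp(t/25) - 1)*exp(14*t/5)/4.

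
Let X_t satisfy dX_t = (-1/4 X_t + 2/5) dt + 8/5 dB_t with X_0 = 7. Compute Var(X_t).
Var(X_t) = 128/25 - 128*exp(-t/2)/25

The variance V(t) = Var(X_t) satisfies V'(t) = 2 a V(t) + c^2 with V(0) = 0 (drift coefficient is linear in X, diffusion is constant). With a = -1/4, c = 8/5, the solution is
  V(t) = (c^2 / (2 a)) * (exp(2 a t) - 1)
       = ((8/5)^2 / (2*(-1/4))) * (exp((-1/2) t) - 1)
       = 128/25 - 128*exp(-t/2)/25.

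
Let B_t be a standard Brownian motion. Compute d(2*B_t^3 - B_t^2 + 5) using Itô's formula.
d(2*B_t^3 - B_t^2 + 5) = (6*B_t - 1) dt + (2*B_t*(3*B_t - 1)) dB_t

Itô's formula for f(B_t) gives d f(B_t) = f'(B_t) dB_t + (1/2) f''(B_t) dt. Compute derivatives of f(x) = 2*x^3 - x^2 + 5:
  f'(x)  = 2*x*(3*x - 1)
  f''(x) = 12*x - 2
Substitute x = B_t and multiply the f'' term by 1/2:
  drift     = (1/2) * (12*x - 2) evaluated at B_t = 6*B_t - 1
  diffusion = (2*x*(3*x - 1)) evaluated at B_t = 2*B_t*(3*B_t - 1)
Therefore d(2*B_t^3 - B_t^2 + 5) = (6*B_t - 1) dt + (2*B_t*(3*B_t - 1)) dB_t.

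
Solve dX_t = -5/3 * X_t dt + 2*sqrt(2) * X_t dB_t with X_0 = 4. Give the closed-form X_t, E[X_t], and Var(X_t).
X_t = 4 * exp((-17/3) t + (2*sqrt(2)) B_t); E[X_t] = 4*exp(-5*t/3); Var(X_t) = (16*exp(8*t) - 16)*exp(-10*t/3)

For GBM dX = mu X dt + sigma X dB with X_0 = x_0, apply Itô to Y = log X: dY = (mu - sigma^2/2) dt + sigma dB, so Y_t = log(x_0) + (mu - sigma^2/2) t + sigma B_t and hence X_t = x_0 * exp((mu - sigma^2/2) t + sigma B_t).
With mu = -5/3, sigma = 2*sqrt(2), x_0 = 4, this gives:
  X_t = 4 * exp((-17/3) * t + (2*sqrt(2)) * B_t).
Since sigma*B_t ~ Normal(0, sigma^2 t), E[exp(sigma*B_t)] = exp(sigma^2 t / 2); so E[X_t] = x_0 * exp((mu - sigma^2/2) t) * exp(sigma^2 t / 2) = x_0 * exp(mu t) = 4*exp(-5*t/3).
Var(X_t) = E[X_t^2] - (E[X_t])^2 = x_0^2 * exp(2 mu t) * (exp(sigma^2 t) - 1) = (16*exp(8*t) - 16)*exp(-10*t/3).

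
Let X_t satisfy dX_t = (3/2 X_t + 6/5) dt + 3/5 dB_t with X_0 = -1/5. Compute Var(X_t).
Var(X_t) = 3*exp(3*t)/25 - 3/25

The variance V(t) = Var(X_t) satisfies V'(t) = 2 a V(t) + c^2 with V(0) = 0 (drift coefficient is linear in X, diffusion is constant). With a = 3/2, c = 3/5, the solution is
  V(t) = (c^2 / (2 a)) * (exp(2 a t) - 1)
       = ((3/5)^2 / (2*(3/2))) * (exp(3 t) - 1)
       = 3*exp(3*t)/25 - 3/25.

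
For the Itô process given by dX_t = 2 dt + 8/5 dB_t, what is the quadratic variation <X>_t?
<X>_t = 64*t/25

For an Itô process dX_t = a(t) dt + b(t) dB_t, the quadratic variation is <X>_t = int_0^t b(s)^2 ds (the drift term does not contribute). Here b(s) = 8/5, so
  b(s)^2 = 64/25.
Integrating from 0 to t:
  <X>_t = int_0^t (64/25) ds = 64*t/25.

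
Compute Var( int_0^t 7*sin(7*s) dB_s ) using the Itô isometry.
Var = 49*t/2 - 7*sin(14*t)/4

The Itô integral of a deterministic integrand f(s) has mean 0 because each increment f(s) * (B_{s+ds} - B_s) has mean 0. By the Itô isometry:
  Var( int_0^t f(s) dB_s ) = E[ (int_0^t f(s) dB_s)^2 ] = int_0^t f(s)^2 ds.
Here f(s) = 7*sin(7*s), so f(s)^2 = 49*sin(7*s)^2. Integrate:
  int_0^t (49*sin(7*s)^2) ds = 49*t/2 - 7*sin(14*t)/4.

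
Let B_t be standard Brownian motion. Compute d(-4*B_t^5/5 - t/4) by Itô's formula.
d(-4*B_t^5/5 - t/4) = (-8*B_t^3 - 1/4) dt + (-4*B_t^4) dB_t

Itô's formula for f(t, x): d f(t, B_t) = (f_t + (1/2) f_xx) dt + f_x dB_t. Compute partials of f(t, x) = -t/4 - 4*x^5/5:
  f_t(t,x)  = -1/4
  f_x(t,x)  = -4*x^4
  f_xx(t,x) = -16*x^3
Assemble drift = f_t + (1/2) f_xx = -8*x^3 - 1/4 and diffusion = f_x = -4*x^4. Substituting x = B_t:
  d(-4*B_t^5/5 - t/4) = (-8*B_t^3 - 1/4) dt + (-4*B_t^4) dB_t.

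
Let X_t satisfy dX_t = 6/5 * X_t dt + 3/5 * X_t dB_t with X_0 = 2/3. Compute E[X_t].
E[X_t] = 2*exp(6*t/5)/3

For GBM dX = mu X dt + sigma X dB with X_0 = x_0, apply Itô to Y = log X: dY = (mu - sigma^2/2) dt + sigma dB, so Y_t = log(x_0) + (mu - sigma^2/2) t + sigma B_t and hence X_t = x_0 * exp((mu - sigma^2/2) t + sigma B_t).
With mu = 6/5, sigma = 3/5, x_0 = 2/3, this gives:
  X_t = 2/3 * exp((51/50) * t + (3/5) * B_t).
Since sigma*B_t ~ Normal(0, sigma^2 t), E[exp(sigma*B_t)] = exp(sigma^2 t / 2); so E[X_t] = x_0 * exp((mu - sigma^2/2) t) * exp(sigma^2 t / 2) = x_0 * exp(mu t) = 2*exp(6*t/5)/3.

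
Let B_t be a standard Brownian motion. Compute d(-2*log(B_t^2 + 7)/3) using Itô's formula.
d(-2*log(B_t^2 + 7)/3) = (2*(B_t^2 - 7)/(3*(B_t^2 + 7)^2)) dt + (-4*B_t/(3*B_t^2 + 21)) dB_t

Itô's formula for f(B_t) gives d f(B_t) = f'(B_t) dB_t + (1/2) f''(B_t) dt. Compute derivatives of f(x) = -2*log(x^2 + 7)/3:
  f'(x)  = -4*x/(3*x^2 + 21)
  f''(x) = 4*(x^2 - 7)/(3*(x^2 + 7)^2)
Substitute x = B_t and multiply the f'' term by 1/2:
  drift     = (1/2) * (4*(x^2 - 7)/(3*(x^2 + 7)^2)) evaluated at B_t = 2*(B_t^2 - 7)/(3*(B_t^2 + 7)^2)
  diffusion = (-4*x/(3*x^2 + 21)) evaluated at B_t = -4*B_t/(3*B_t^2 + 21)
Therefore d(-2*log(B_t^2 + 7)/3) = (2*(B_t^2 - 7)/(3*(B_t^2 + 7)^2)) dt + (-4*B_t/(3*B_t^2 + 21)) dB_t.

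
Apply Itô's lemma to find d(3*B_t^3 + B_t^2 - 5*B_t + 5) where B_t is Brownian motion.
d(3*B_t^3 + B_t^2 - 5*B_t + 5) = (9*B_t + 1) dt + (9*B_t^2 + 2*B_t - 5) dB_t

Itô's formula for f(B_t) gives d f(B_t) = f'(B_t) dB_t + (1/2) f''(B_t) dt. Compute derivatives of f(x) = 3*x^3 + x^2 - 5*x + 5:
  f'(x)  = 9*x^2 + 2*x - 5
  f''(x) = 18*x + 2
Substitute x = B_t and multiply the f'' term by 1/2:
  drift     = (1/2) * (18*x + 2) evaluated at B_t = 9*B_t + 1
  diffusion = (9*x^2 + 2*x - 5) evaluated at B_t = 9*B_t^2 + 2*B_t - 5
Therefore d(3*B_t^3 + B_t^2 - 5*B_t + 5) = (9*B_t + 1) dt + (9*B_t^2 + 2*B_t - 5) dB_t.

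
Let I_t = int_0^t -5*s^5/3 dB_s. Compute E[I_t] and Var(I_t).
E[I_t] = 0; Var(I_t) = 25*t^11/99

The Itô integral of a deterministic integrand f(s) has mean 0 because each increment f(s) * (B_{s+ds} - B_s) has mean 0. By the Itô isometry:
  Var( int_0^t f(s) dB_s ) = E[ (int_0^t f(s) dB_s)^2 ] = int_0^t f(s)^2 ds.
Here f(s) = -5*s^5/3, so f(s)^2 = 25*s^10/9. Integrate:
  int_0^t (25*s^10/9) ds = 25*t^11/99.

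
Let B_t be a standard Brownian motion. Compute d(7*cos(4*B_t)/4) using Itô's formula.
d(7*cos(4*B_t)/4) = (-14*cos(4*B_t)) dt + (-7*sin(4*B_t)) dB_t

Itô's formula for f(B_t) gives d f(B_t) = f'(B_t) dB_t + (1/2) f''(B_t) dt. Compute derivatives of f(x) = 7*cos(4*x)/4:
  f'(x)  = -7*sin(4*x)
  f''(x) = -28*cos(4*x)
Substitute x = B_t and multiply the f'' term by 1/2:
  drift     = (1/2) * (-28*cos(4*x)) evaluated at B_t = -14*cos(4*B_t)
  diffusion = (-7*sin(4*x)) evaluated at B_t = -7*sin(4*B_t)
Therefore d(7*cos(4*B_t)/4) = (-14*cos(4*B_t)) dt + (-7*sin(4*B_t)) dB_t.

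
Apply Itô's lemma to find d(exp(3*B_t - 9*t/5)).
d(exp(3*B_t - 9*t/5)) = (27*exp(3*B_t - 9*t/5)/10) dt + (3*exp(3*B_t - 9*t/5)) dB_t

Itô's formula for f(t, x): d f(t, B_t) = (f_t + (1/2) f_xx) dt + f_x dB_t. Compute partials of f(t, x) = exp(-9*t/5 + 3*x):
  f_t(t,x)  = -9*exp(-9*t/5 + 3*x)/5
  f_x(t,x)  = 3*exp(-9*t/5 + 3*x)
  f_xx(t,x) = 9*exp(-9*t/5 + 3*x)
Assemble drift = f_t + (1/2) f_xx = 27*exp(-9*t/5 + 3*x)/10 and diffusion = f_x = 3*exp(-9*t/5 + 3*x). Substituting x = B_t:
  d(exp(3*B_t - 9*t/5)) = (27*exp(3*B_t - 9*t/5)/10) dt + (3*exp(3*B_t - 9*t/5)) dB_t.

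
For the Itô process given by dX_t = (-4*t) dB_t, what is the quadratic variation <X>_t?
<X>_t = 16*t^3/3

For an Itô process dX_t = a(t) dt + b(t) dB_t, the quadratic variation is <X>_t = int_0^t b(s)^2 ds (the drift term does not contribute). Here b(s) = -4*s, so
  b(s)^2 = 16*s^2.
Integrating from 0 to t:
  <X>_t = int_0^t (16*s^2) ds = 16*t^3/3.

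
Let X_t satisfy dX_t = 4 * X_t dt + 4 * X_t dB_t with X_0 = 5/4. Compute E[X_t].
E[X_t] = 5*exp(4*t)/4

For GBM dX = mu X dt + sigma X dB with X_0 = x_0, apply Itô to Y = log X: dY = (mu - sigma^2/2) dt + sigma dB, so Y_t = log(x_0) + (mu - sigma^2/2) t + sigma B_t and hence X_t = x_0 * exp((mu - sigma^2/2) t + sigma B_t).
With mu = 4, sigma = 4, x_0 = 5/4, this gives:
  X_t = 5/4 * exp((-4) * t + (4) * B_t).
Since sigma*B_t ~ Normal(0, sigma^2 t), E[exp(sigma*B_t)] = exp(sigma^2 t / 2); so E[X_t] = x_0 * exp((mu - sigma^2/2) t) * exp(sigma^2 t / 2) = x_0 * exp(mu t) = 5*exp(4*t)/4.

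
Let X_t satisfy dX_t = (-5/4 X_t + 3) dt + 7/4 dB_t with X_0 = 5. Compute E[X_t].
E[X_t] = 12/5 + 13*exp(-5*t/4)/5

Taking expectations and using E[dB_t] = 0, the mean m(t) = E[X_t] satisfies the ODE m'(t) = a m(t) + b with m(0) = x_0. With a = -5/4, b = 3, x_0 = 5, the solution is
  m(t) = x_0 * exp(a t) + (b/a) * (exp(a t) - 1)
       = 5 * exp((-5/4) t) + (3/(-5/4)) * (exp((-5/4) t) - 1)
       = 12/5 + 13*exp(-5*t/4)/5.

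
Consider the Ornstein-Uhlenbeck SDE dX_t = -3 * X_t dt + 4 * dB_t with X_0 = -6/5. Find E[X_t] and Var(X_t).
E[X_t] = -6*exp(-3*t)/5; Var(X_t) = 8/3 - 8*exp(-6*t)/3

The OU SDE dX = -theta X dt + sigma dB admits the integrating factor exp(theta t): d(exp(theta t) X_t) = sigma exp(theta t) dB_t. Integrating from 0 to t:
  X_t = x_0 * exp(-theta t) + sigma * int_0^t exp(-theta (t-s)) dB_s.
The Itô integral has mean 0 and (by the Itô isometry) variance sigma^2 * int_0^t exp(-2 theta (t - s)) ds = sigma^2 * (1 - exp(-2 theta t)) / (2 theta).
With theta = 3, sigma = 4, x_0 = -6/5:
  E[X_t] = -6/5 * exp(-3 t) = -6*exp(-3*t)/5
  Var(X_t) = (4)^2 * (1 - exp(-2*3 t)) / (2 * 3) = 8/3 - 8*exp(-6*t)/3.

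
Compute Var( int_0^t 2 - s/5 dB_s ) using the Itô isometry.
Var = t*(t^2 - 30*t + 300)/75

The Itô integral of a deterministic integrand f(s) has mean 0 because each increment f(s) * (B_{s+ds} - B_s) has mean 0. By the Itô isometry:
  Var( int_0^t f(s) dB_s ) = E[ (int_0^t f(s) dB_s)^2 ] = int_0^t f(s)^2 ds.
Here f(s) = 2 - s/5, so f(s)^2 = (s - 10)^2/25. Integrate:
  int_0^t ((s - 10)^2/25) ds = t*(t^2 - 30*t + 300)/75.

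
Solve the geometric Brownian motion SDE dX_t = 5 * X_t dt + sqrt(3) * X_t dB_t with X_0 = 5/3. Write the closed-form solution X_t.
X_t = 5/3 * exp((7/2) * t + (sqrt(3)) * B_t)

For GBM dX = mu X dt + sigma X dB with X_0 = x_0, apply Itô to Y = log X: dY = (mu - sigma^2/2) dt + sigma dB, so Y_t = log(x_0) + (mu - sigma^2/2) t + sigma B_t and hence X_t = x_0 * exp((mu - sigma^2/2) t + sigma B_t).
With mu = 5, sigma = sqrt(3), x_0 = 5/3, this gives:
  X_t = 5/3 * exp((7/2) * t + (sqrt(3)) * B_t).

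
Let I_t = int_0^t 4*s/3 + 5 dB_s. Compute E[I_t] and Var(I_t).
E[I_t] = 0; Var(I_t) = t*(16*t^2 + 180*t + 675)/27

The Itô integral of a deterministic integrand f(s) has mean 0 because each increment f(s) * (B_{s+ds} - B_s) has mean 0. By the Itô isometry:
  Var( int_0^t f(s) dB_s ) = E[ (int_0^t f(s) dB_s)^2 ] = int_0^t f(s)^2 ds.
Here f(s) = 4*s/3 + 5, so f(s)^2 = (4*s + 15)^2/9. Integrate:
  int_0^t ((4*s + 15)^2/9) ds = t*(16*t^2 + 180*t + 675)/27.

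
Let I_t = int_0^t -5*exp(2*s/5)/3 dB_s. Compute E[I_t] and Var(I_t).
E[I_t] = 0; Var(I_t) = 125*exp(4*t/5)/36 - 125/36

The Itô integral of a deterministic integrand f(s) has mean 0 because each increment f(s) * (B_{s+ds} - B_s) has mean 0. By the Itô isometry:
  Var( int_0^t f(s) dB_s ) = E[ (int_0^t f(s) dB_s)^2 ] = int_0^t f(s)^2 ds.
Here f(s) = -5*exp(2*s/5)/3, so f(s)^2 = 25*exp(4*s/5)/9. Integrate:
  int_0^t (25*exp(4*s/5)/9) ds = 125*exp(4*t/5)/36 - 125/36.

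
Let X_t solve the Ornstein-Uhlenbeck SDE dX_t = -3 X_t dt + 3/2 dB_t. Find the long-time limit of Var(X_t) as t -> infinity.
lim Var(X_t) = 3/8

The OU SDE dX = -theta X dt + sigma dB admits the integrating factor exp(theta t): d(exp(theta t) X_t) = sigma exp(theta t) dB_t. Integrating from 0 to t gives X_t = x_0 * exp(-theta t) + sigma * int_0^t exp(-theta (t-s)) dB_s for any initial x_0. The Itô integral has variance (by the Itô isometry) sigma^2 * int_0^t exp(-2 theta (t - s)) ds = sigma^2 * (1 - exp(-2 theta t)) / (2 theta), independent of x_0.
With theta = 3, sigma = 3/2:
  Var(X_t) = (3/2)^2 * (1 - exp(-2*3 t)) / (2 * 3) = 3/8 - 3*exp(-6*t)/8.
As t -> infinity, exp(-2*3 t) -> 0, so the stationary variance is sigma^2 / (2 theta) = 3/8.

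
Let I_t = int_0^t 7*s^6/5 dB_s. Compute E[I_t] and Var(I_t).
E[I_t] = 0; Var(I_t) = 49*t^13/325

The Itô integral of a deterministic integrand f(s) has mean 0 because each increment f(s) * (B_{s+ds} - B_s) has mean 0. By the Itô isometry:
  Var( int_0^t f(s) dB_s ) = E[ (int_0^t f(s) dB_s)^2 ] = int_0^t f(s)^2 ds.
Here f(s) = 7*s^6/5, so f(s)^2 = 49*s^12/25. Integrate:
  int_0^t (49*s^12/25) ds = 49*t^13/325.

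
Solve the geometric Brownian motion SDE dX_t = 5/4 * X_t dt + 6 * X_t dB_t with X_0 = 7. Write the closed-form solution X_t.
X_t = 7 * exp((-67/4) * t + (6) * B_t)

For GBM dX = mu X dt + sigma X dB with X_0 = x_0, apply Itô to Y = log X: dY = (mu - sigma^2/2) dt + sigma dB, so Y_t = log(x_0) + (mu - sigma^2/2) t + sigma B_t and hence X_t = x_0 * exp((mu - sigma^2/2) t + sigma B_t).
With mu = 5/4, sigma = 6, x_0 = 7, this gives:
  X_t = 7 * exp((-67/4) * t + (6) * B_t).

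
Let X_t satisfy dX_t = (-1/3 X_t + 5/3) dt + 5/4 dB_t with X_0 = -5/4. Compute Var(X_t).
Var(X_t) = 75/32 - 75*exp(-2*t/3)/32

The variance V(t) = Var(X_t) satisfies V'(t) = 2 a V(t) + c^2 with V(0) = 0 (drift coefficient is linear in X, diffusion is constant). With a = -1/3, c = 5/4, the solution is
  V(t) = (c^2 / (2 a)) * (exp(2 a t) - 1)
       = ((5/4)^2 / (2*(-1/3))) * (exp((-2/3) t) - 1)
       = 75/32 - 75*exp(-2*t/3)/32.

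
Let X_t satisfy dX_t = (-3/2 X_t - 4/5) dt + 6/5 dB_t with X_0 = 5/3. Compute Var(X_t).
Var(X_t) = 12/25 - 12*exp(-3*t)/25

The variance V(t) = Var(X_t) satisfies V'(t) = 2 a V(t) + c^2 with V(0) = 0 (drift coefficient is linear in X, diffusion is constant). With a = -3/2, c = 6/5, the solution is
  V(t) = (c^2 / (2 a)) * (exp(2 a t) - 1)
       = ((6/5)^2 / (2*(-3/2))) * (exp((-3) t) - 1)
       = 12/25 - 12*exp(-3*t)/25.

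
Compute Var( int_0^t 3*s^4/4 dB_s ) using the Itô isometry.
Var = t^9/16

The Itô integral of a deterministic integrand f(s) has mean 0 because each increment f(s) * (B_{s+ds} - B_s) has mean 0. By the Itô isometry:
  Var( int_0^t f(s) dB_s ) = E[ (int_0^t f(s) dB_s)^2 ] = int_0^t f(s)^2 ds.
Here f(s) = 3*s^4/4, so f(s)^2 = 9*s^8/16. Integrate:
  int_0^t (9*s^8/16) ds = t^9/16.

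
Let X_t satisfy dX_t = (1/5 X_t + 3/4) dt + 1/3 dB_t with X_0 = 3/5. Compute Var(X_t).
Var(X_t) = 5*exp(2*t/5)/18 - 5/18

The variance V(t) = Var(X_t) satisfies V'(t) = 2 a V(t) + c^2 with V(0) = 0 (drift coefficient is linear in X, diffusion is constant). With a = 1/5, c = 1/3, the solution is
  V(t) = (c^2 / (2 a)) * (exp(2 a t) - 1)
       = ((1/3)^2 / (2*(1/5))) * (exp((2/5) t) - 1)
       = 5*exp(2*t/5)/18 - 5/18.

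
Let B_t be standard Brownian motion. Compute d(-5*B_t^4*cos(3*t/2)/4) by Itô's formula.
d(-5*B_t^4*cos(3*t/2)/4) = (15*B_t^2*(B_t^2*sin(3*t/2) - 4*cos(3*t/2))/8) dt + (-5*B_t^3*cos(3*t/2)) dB_t

Itô's formula for f(t, x): d f(t, B_t) = (f_t + (1/2) f_xx) dt + f_x dB_t. Compute partials of f(t, x) = -5*x^4*cos(3*t/2)/4:
  f_t(t,x)  = 15*x^4*sin(3*t/2)/8
  f_x(t,x)  = -5*x^3*cos(3*t/2)
  f_xx(t,x) = -15*x^2*cos(3*t/2)
Assemble drift = f_t + (1/2) f_xx = 15*x^2*(x^2*sin(3*t/2) - 4*cos(3*t/2))/8 and diffusion = f_x = -5*x^3*cos(3*t/2). Substituting x = B_t:
  d(-5*B_t^4*cos(3*t/2)/4) = (15*B_t^2*(B_t^2*sin(3*t/2) - 4*cos(3*t/2))/8) dt + (-5*B_t^3*cos(3*t/2)) dB_t.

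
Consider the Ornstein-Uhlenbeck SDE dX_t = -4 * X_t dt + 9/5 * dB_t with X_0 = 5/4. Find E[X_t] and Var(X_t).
E[X_t] = 5*exp(-4*t)/4; Var(X_t) = 81/200 - 81*exp(-8*t)/200

The OU SDE dX = -theta X dt + sigma dB admits the integrating factor exp(theta t): d(exp(theta t) X_t) = sigma exp(theta t) dB_t. Integrating from 0 to t:
  X_t = x_0 * exp(-theta t) + sigma * int_0^t exp(-theta (t-s)) dB_s.
The Itô integral has mean 0 and (by the Itô isometry) variance sigma^2 * int_0^t exp(-2 theta (t - s)) ds = sigma^2 * (1 - exp(-2 theta t)) / (2 theta).
With theta = 4, sigma = 9/5, x_0 = 5/4:
  E[X_t] = 5/4 * exp(-4 t) = 5*exp(-4*t)/4
  Var(X_t) = (9/5)^2 * (1 - exp(-2*4 t)) / (2 * 4) = 81/200 - 81*exp(-8*t)/200.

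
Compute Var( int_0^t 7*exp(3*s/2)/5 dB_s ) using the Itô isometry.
Var = 49*exp(3*t)/75 - 49/75

The Itô integral of a deterministic integrand f(s) has mean 0 because each increment f(s) * (B_{s+ds} - B_s) has mean 0. By the Itô isometry:
  Var( int_0^t f(s) dB_s ) = E[ (int_0^t f(s) dB_s)^2 ] = int_0^t f(s)^2 ds.
Here f(s) = 7*exp(3*s/2)/5, so f(s)^2 = 49*exp(3*s)/25. Integrate:
  int_0^t (49*exp(3*s)/25) ds = 49*exp(3*t)/75 - 49/75.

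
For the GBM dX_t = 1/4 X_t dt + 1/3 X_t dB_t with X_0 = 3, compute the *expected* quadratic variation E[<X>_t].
E[<X>_t] = 18*exp(11*t/18)/11 - 18/11

<X>_t = int_0^t ((1/3) * X_s)^2 ds. Taking expectation inside the integral: E[<X>_t] = (1/3)^2 * int_0^t E[X_s^2] ds. For GBM, E[X_s^2] = x_0^2 * exp((2 mu + sigma^2) s). Integrating:
  E[<X>_t] = (1/3)^2 * 3^2 * (exp((2*(1/4) + (1/3)^2) t) - 1) / (2*(1/4) + (1/3)^2)
           = (1/3)^2 * 3^2 * (exp((11/18) t) - 1) / (11/18) = 18*exp(11*t/18)/11 - 18/11.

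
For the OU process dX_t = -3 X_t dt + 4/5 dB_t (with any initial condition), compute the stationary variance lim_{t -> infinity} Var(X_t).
lim Var(X_t) = 8/75

The OU SDE dX = -theta X dt + sigma dB admits the integrating factor exp(theta t): d(exp(theta t) X_t) = sigma exp(theta t) dB_t. Integrating from 0 to t gives X_t = x_0 * exp(-theta t) + sigma * int_0^t exp(-theta (t-s)) dB_s for any initial x_0. The Itô integral has variance (by the Itô isometry) sigma^2 * int_0^t exp(-2 theta (t - s)) ds = sigma^2 * (1 - exp(-2 theta t)) / (2 theta), independent of x_0.
With theta = 3, sigma = 4/5:
  Var(X_t) = (4/5)^2 * (1 - exp(-2*3 t)) / (2 * 3) = 8/75 - 8*exp(-6*t)/75.
As t -> infinity, exp(-2*3 t) -> 0, so the stationary variance is sigma^2 / (2 theta) = 8/75.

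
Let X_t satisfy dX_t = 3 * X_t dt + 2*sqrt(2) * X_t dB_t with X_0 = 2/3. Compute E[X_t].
E[X_t] = 2*exp(3*t)/3

For GBM dX = mu X dt + sigma X dB with X_0 = x_0, apply Itô to Y = log X: dY = (mu - sigma^2/2) dt + sigma dB, so Y_t = log(x_0) + (mu - sigma^2/2) t + sigma B_t and hence X_t = x_0 * exp((mu - sigma^2/2) t + sigma B_t).
With mu = 3, sigma = 2*sqrt(2), x_0 = 2/3, this gives:
  X_t = 2/3 * exp((-1) * t + (2*sqrt(2)) * B_t).
Since sigma*B_t ~ Normal(0, sigma^2 t), E[exp(sigma*B_t)] = exp(sigma^2 t / 2); so E[X_t] = x_0 * exp((mu - sigma^2/2) t) * exp(sigma^2 t / 2) = x_0 * exp(mu t) = 2*exp(3*t)/3.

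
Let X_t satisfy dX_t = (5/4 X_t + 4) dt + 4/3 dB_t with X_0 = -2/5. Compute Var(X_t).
Var(X_t) = 32*exp(5*t/2)/45 - 32/45

The variance V(t) = Var(X_t) satisfies V'(t) = 2 a V(t) + c^2 with V(0) = 0 (drift coefficient is linear in X, diffusion is constant). With a = 5/4, c = 4/3, the solution is
  V(t) = (c^2 / (2 a)) * (exp(2 a t) - 1)
       = ((4/3)^2 / (2*(5/4))) * (exp((5/2) t) - 1)
       = 32*exp(5*t/2)/45 - 32/45.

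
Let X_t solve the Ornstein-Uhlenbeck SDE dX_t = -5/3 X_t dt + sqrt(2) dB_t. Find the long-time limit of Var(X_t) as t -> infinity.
lim Var(X_t) = 3/5

The OU SDE dX = -theta X dt + sigma dB admits the integrating factor exp(theta t): d(exp(theta t) X_t) = sigma exp(theta t) dB_t. Integrating from 0 to t gives X_t = x_0 * exp(-theta t) + sigma * int_0^t exp(-theta (t-s)) dB_s for any initial x_0. The Itô integral has variance (by the Itô isometry) sigma^2 * int_0^t exp(-2 theta (t - s)) ds = sigma^2 * (1 - exp(-2 theta t)) / (2 theta), independent of x_0.
With theta = 5/3, sigma = sqrt(2):
  Var(X_t) = (sqrt(2))^2 * (1 - exp(-2*5/3 t)) / (2 * 5/3) = 3/5 - 3*exp(-10*t/3)/5.
As t -> infinity, exp(-2*5/3 t) -> 0, so the stationary variance is sigma^2 / (2 theta) = 3/5.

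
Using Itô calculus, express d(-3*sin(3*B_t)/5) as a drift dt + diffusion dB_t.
d(-3*sin(3*B_t)/5) = (27*sin(3*B_t)/10) dt + (-9*cos(3*B_t)/5) dB_t

Itô's formula for f(B_t) gives d f(B_t) = f'(B_t) dB_t + (1/2) f''(B_t) dt. Compute derivatives of f(x) = -3*sin(3*x)/5:
  f'(x)  = -9*cos(3*x)/5
  f''(x) = 27*sin(3*x)/5
Substitute x = B_t and multiply the f'' term by 1/2:
  drift     = (1/2) * (27*sin(3*x)/5) evaluated at B_t = 27*sin(3*B_t)/10
  diffusion = (-9*cos(3*x)/5) evaluated at B_t = -9*cos(3*B_t)/5
Therefore d(-3*sin(3*B_t)/5) = (27*sin(3*B_t)/10) dt + (-9*cos(3*B_t)/5) dB_t.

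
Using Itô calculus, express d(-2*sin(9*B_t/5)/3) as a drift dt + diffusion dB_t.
d(-2*sin(9*B_t/5)/3) = (27*sin(9*B_t/5)/25) dt + (-6*cos(9*B_t/5)/5) dB_t

Itô's formula for f(B_t) gives d f(B_t) = f'(B_t) dB_t + (1/2) f''(B_t) dt. Compute derivatives of f(x) = -2*sin(9*x/5)/3:
  f'(x)  = -6*cos(9*x/5)/5
  f''(x) = 54*sin(9*x/5)/25
Substitute x = B_t and multiply the f'' term by 1/2:
  drift     = (1/2) * (54*sin(9*x/5)/25) evaluated at B_t = 27*sin(9*B_t/5)/25
  diffusion = (-6*cos(9*x/5)/5) evaluated at B_t = -6*cos(9*B_t/5)/5
Therefore d(-2*sin(9*B_t/5)/3) = (27*sin(9*B_t/5)/25) dt + (-6*cos(9*B_t/5)/5) dB_t.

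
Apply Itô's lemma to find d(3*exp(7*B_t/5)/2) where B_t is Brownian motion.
d(3*exp(7*B_t/5)/2) = (147*exp(7*B_t/5)/100) dt + (21*exp(7*B_t/5)/10) dB_t

Itô's formula for f(B_t) gives d f(B_t) = f'(B_t) dB_t + (1/2) f''(B_t) dt. Compute derivatives of f(x) = 3*exp(7*x/5)/2:
  f'(x)  = 21*exp(7*x/5)/10
  f''(x) = 147*exp(7*x/5)/50
Substitute x = B_t and multiply the f'' term by 1/2:
  drift     = (1/2) * (147*exp(7*x/5)/50) evaluated at B_t = 147*exp(7*B_t/5)/100
  diffusion = (21*exp(7*x/5)/10) evaluated at B_t = 21*exp(7*B_t/5)/10
Therefore d(3*exp(7*B_t/5)/2) = (147*exp(7*B_t/5)/100) dt + (21*exp(7*B_t/5)/10) dB_t.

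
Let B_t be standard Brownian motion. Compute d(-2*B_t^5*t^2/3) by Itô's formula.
d(-2*B_t^5*t^2/3) = (4*B_t^3*t*(-B_t^2 - 5*t)/3) dt + (-10*B_t^4*t^2/3) dB_t

Itô's formula for f(t, x): d f(t, B_t) = (f_t + (1/2) f_xx) dt + f_x dB_t. Compute partials of f(t, x) = -2*t^2*x^5/3:
  f_t(t,x)  = -4*t*x^5/3
  f_x(t,x)  = -10*t^2*x^4/3
  f_xx(t,x) = -40*t^2*x^3/3
Assemble drift = f_t + (1/2) f_xx = 4*t*x^3*(-5*t - x^2)/3 and diffusion = f_x = -10*t^2*x^4/3. Substituting x = B_t:
  d(-2*B_t^5*t^2/3) = (4*B_t^3*t*(-B_t^2 - 5*t)/3) dt + (-10*B_t^4*t^2/3) dB_t.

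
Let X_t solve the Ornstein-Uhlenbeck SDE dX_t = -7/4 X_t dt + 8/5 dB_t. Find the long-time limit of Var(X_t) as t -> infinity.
lim Var(X_t) = 128/175

The OU SDE dX = -theta X dt + sigma dB admits the integrating factor exp(theta t): d(exp(theta t) X_t) = sigma exp(theta t) dB_t. Integrating from 0 to t gives X_t = x_0 * exp(-theta t) + sigma * int_0^t exp(-theta (t-s)) dB_s for any initial x_0. The Itô integral has variance (by the Itô isometry) sigma^2 * int_0^t exp(-2 theta (t - s)) ds = sigma^2 * (1 - exp(-2 theta t)) / (2 theta), independent of x_0.
With theta = 7/4, sigma = 8/5:
  Var(X_t) = (8/5)^2 * (1 - exp(-2*7/4 t)) / (2 * 7/4) = 128/175 - 128*exp(-7*t/2)/175.
As t -> infinity, exp(-2*7/4 t) -> 0, so the stationary variance is sigma^2 / (2 theta) = 128/175.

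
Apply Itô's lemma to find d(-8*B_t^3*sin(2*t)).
d(-8*B_t^3*sin(2*t)) = (-16*B_t^3*cos(2*t) - 24*B_t*sin(2*t)) dt + (-24*B_t^2*sin(2*t)) dB_t

Itô's formula for f(t, x): d f(t, B_t) = (f_t + (1/2) f_xx) dt + f_x dB_t. Compute partials of f(t, x) = -8*x^3*sin(2*t):
  f_t(t,x)  = -16*x^3*cos(2*t)
  f_x(t,x)  = -24*x^2*sin(2*t)
  f_xx(t,x) = -48*x*sin(2*t)
Assemble drift = f_t + (1/2) f_xx = -16*x^3*cos(2*t) - 24*x*sin(2*t) and diffusion = f_x = -24*x^2*sin(2*t). Substituting x = B_t:
  d(-8*B_t^3*sin(2*t)) = (-16*B_t^3*cos(2*t) - 24*B_t*sin(2*t)) dt + (-24*B_t^2*sin(2*t)) dB_t.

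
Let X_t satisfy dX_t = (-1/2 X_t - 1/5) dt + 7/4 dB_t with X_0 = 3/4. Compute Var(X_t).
Var(X_t) = 49/16 - 49*exp(-t)/16

The variance V(t) = Var(X_t) satisfies V'(t) = 2 a V(t) + c^2 with V(0) = 0 (drift coefficient is linear in X, diffusion is constant). With a = -1/2, c = 7/4, the solution is
  V(t) = (c^2 / (2 a)) * (exp(2 a t) - 1)
       = ((7/4)^2 / (2*(-1/2))) * (exp((-1) t) - 1)
       = 49/16 - 49*exp(-t)/16.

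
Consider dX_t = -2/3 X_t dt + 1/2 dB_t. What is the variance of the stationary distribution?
lim Var(X_t) = 3/16

The OU SDE dX = -theta X dt + sigma dB admits the integrating factor exp(theta t): d(exp(theta t) X_t) = sigma exp(theta t) dB_t. Integrating from 0 to t gives X_t = x_0 * exp(-theta t) + sigma * int_0^t exp(-theta (t-s)) dB_s for any initial x_0. The Itô integral has variance (by the Itô isometry) sigma^2 * int_0^t exp(-2 theta (t - s)) ds = sigma^2 * (1 - exp(-2 theta t)) / (2 theta), independent of x_0.
With theta = 2/3, sigma = 1/2:
  Var(X_t) = (1/2)^2 * (1 - exp(-2*2/3 t)) / (2 * 2/3) = 3/16 - 3*exp(-4*t/3)/16.
As t -> infinity, exp(-2*2/3 t) -> 0, so the stationary variance is sigma^2 / (2 theta) = 3/16.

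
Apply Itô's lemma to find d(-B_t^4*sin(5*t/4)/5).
d(-B_t^4*sin(5*t/4)/5) = (-B_t^2*(5*B_t^2*cos(5*t/4) + 24*sin(5*t/4))/20) dt + (-4*B_t^3*sin(5*t/4)/5) dB_t

Itô's formula for f(t, x): d f(t, B_t) = (f_t + (1/2) f_xx) dt + f_x dB_t. Compute partials of f(t, x) = -x^4*sin(5*t/4)/5:
  f_t(t,x)  = -x^4*cos(5*t/4)/4
  f_x(t,x)  = -4*x^3*sin(5*t/4)/5
  f_xx(t,x) = -12*x^2*sin(5*t/4)/5
Assemble drift = f_t + (1/2) f_xx = -x^2*(5*x^2*cos(5*t/4) + 24*sin(5*t/4))/20 and diffusion = f_x = -4*x^3*sin(5*t/4)/5. Substituting x = B_t:
  d(-B_t^4*sin(5*t/4)/5) = (-B_t^2*(5*B_t^2*cos(5*t/4) + 24*sin(5*t/4))/20) dt + (-4*B_t^3*sin(5*t/4)/5) dB_t.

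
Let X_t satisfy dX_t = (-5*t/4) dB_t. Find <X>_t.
<X>_t = 25*t^3/48

For an Itô process dX_t = a(t) dt + b(t) dB_t, the quadratic variation is <X>_t = int_0^t b(s)^2 ds (the drift term does not contribute). Here b(s) = -5*s/4, so
  b(s)^2 = 25*s^2/16.
Integrating from 0 to t:
  <X>_t = int_0^t (25*s^2/16) ds = 25*t^3/48.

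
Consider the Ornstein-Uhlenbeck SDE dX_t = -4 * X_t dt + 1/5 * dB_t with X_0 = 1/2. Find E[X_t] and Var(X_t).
E[X_t] = exp(-4*t)/2; Var(X_t) = 1/200 - exp(-8*t)/200

The OU SDE dX = -theta X dt + sigma dB admits the integrating factor exp(theta t): d(exp(theta t) X_t) = sigma exp(theta t) dB_t. Integrating from 0 to t:
  X_t = x_0 * exp(-theta t) + sigma * int_0^t exp(-theta (t-s)) dB_s.
The Itô integral has mean 0 and (by the Itô isometry) variance sigma^2 * int_0^t exp(-2 theta (t - s)) ds = sigma^2 * (1 - exp(-2 theta t)) / (2 theta).
With theta = 4, sigma = 1/5, x_0 = 1/2:
  E[X_t] = 1/2 * exp(-4 t) = exp(-4*t)/2
  Var(X_t) = (1/5)^2 * (1 - exp(-2*4 t)) / (2 * 4) = 1/200 - exp(-8*t)/200.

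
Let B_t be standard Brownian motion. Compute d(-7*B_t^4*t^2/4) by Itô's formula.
d(-7*B_t^4*t^2/4) = (7*B_t^2*t*(-B_t^2 - 3*t)/2) dt + (-7*B_t^3*t^2) dB_t

Itô's formula for f(t, x): d f(t, B_t) = (f_t + (1/2) f_xx) dt + f_x dB_t. Compute partials of f(t, x) = -7*t^2*x^4/4:
  f_t(t,x)  = -7*t*x^4/2
  f_x(t,x)  = -7*t^2*x^3
  f_xx(t,x) = -21*t^2*x^2
Assemble drift = f_t + (1/2) f_xx = 7*t*x^2*(-3*t - x^2)/2 and diffusion = f_x = -7*t^2*x^3. Substituting x = B_t:
  d(-7*B_t^4*t^2/4) = (7*B_t^2*t*(-B_t^2 - 3*t)/2) dt + (-7*B_t^3*t^2) dB_t.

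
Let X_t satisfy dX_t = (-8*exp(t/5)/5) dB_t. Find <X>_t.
<X>_t = 32*exp(2*t/5)/5 - 32/5

For an Itô process dX_t = a(t) dt + b(t) dB_t, the quadratic variation is <X>_t = int_0^t b(s)^2 ds (the drift term does not contribute). Here b(s) = -8*exp(s/5)/5, so
  b(s)^2 = 64*exp(2*s/5)/25.
Integrating from 0 to t:
  <X>_t = int_0^t (64*exp(2*s/5)/25) ds = 32*exp(2*t/5)/5 - 32/5.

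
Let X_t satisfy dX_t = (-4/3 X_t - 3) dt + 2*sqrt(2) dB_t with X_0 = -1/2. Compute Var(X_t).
Var(X_t) = 3 - 3*exp(-8*t/3)

The variance V(t) = Var(X_t) satisfies V'(t) = 2 a V(t) + c^2 with V(0) = 0 (drift coefficient is linear in X, diffusion is constant). With a = -4/3, c = 2*sqrt(2), the solution is
  V(t) = (c^2 / (2 a)) * (exp(2 a t) - 1)
       = ((2*sqrt(2))^2 / (2*(-4/3))) * (exp((-8/3) t) - 1)
       = 3 - 3*exp(-8*t/3).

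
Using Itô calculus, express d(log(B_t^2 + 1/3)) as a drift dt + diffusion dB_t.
d(log(B_t^2 + 1/3)) = (3*(1 - 3*B_t^2)/(3*B_t^2 + 1)^2) dt + (6*B_t/(3*B_t^2 + 1)) dB_t

Itô's formula for f(B_t) gives d f(B_t) = f'(B_t) dB_t + (1/2) f''(B_t) dt. Compute derivatives of f(x) = log(x^2 + 1/3):
  f'(x)  = 6*x/(3*x^2 + 1)
  f''(x) = 6*(1 - 3*x^2)/(3*x^2 + 1)^2
Substitute x = B_t and multiply the f'' term by 1/2:
  drift     = (1/2) * (6*(1 - 3*x^2)/(3*x^2 + 1)^2) evaluated at B_t = 3*(1 - 3*B_t^2)/(3*B_t^2 + 1)^2
  diffusion = (6*x/(3*x^2 + 1)) evaluated at B_t = 6*B_t/(3*B_t^2 + 1)
Therefore d(log(B_t^2 + 1/3)) = (3*(1 - 3*B_t^2)/(3*B_t^2 + 1)^2) dt + (6*B_t/(3*B_t^2 + 1)) dB_t.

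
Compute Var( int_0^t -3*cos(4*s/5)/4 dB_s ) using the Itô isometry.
Var = 9*t/32 + 45*sin(4*t/5)*cos(4*t/5)/128

The Itô integral of a deterministic integrand f(s) has mean 0 because each increment f(s) * (B_{s+ds} - B_s) has mean 0. By the Itô isometry:
  Var( int_0^t f(s) dB_s ) = E[ (int_0^t f(s) dB_s)^2 ] = int_0^t f(s)^2 ds.
Here f(s) = -3*cos(4*s/5)/4, so f(s)^2 = 9*cos(4*s/5)^2/16. Integrate:
  int_0^t (9*cos(4*s/5)^2/16) ds = 9*t/32 + 45*sin(4*t/5)*cos(4*t/5)/128.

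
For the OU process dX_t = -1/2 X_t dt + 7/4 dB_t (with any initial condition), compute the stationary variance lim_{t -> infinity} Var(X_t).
lim Var(X_t) = 49/16

The OU SDE dX = -theta X dt + sigma dB admits the integrating factor exp(theta t): d(exp(theta t) X_t) = sigma exp(theta t) dB_t. Integrating from 0 to t gives X_t = x_0 * exp(-theta t) + sigma * int_0^t exp(-theta (t-s)) dB_s for any initial x_0. The Itô integral has variance (by the Itô isometry) sigma^2 * int_0^t exp(-2 theta (t - s)) ds = sigma^2 * (1 - exp(-2 theta t)) / (2 theta), independent of x_0.
With theta = 1/2, sigma = 7/4:
  Var(X_t) = (7/4)^2 * (1 - exp(-2*1/2 t)) / (2 * 1/2) = 49/16 - 49*exp(-t)/16.
As t -> infinity, exp(-2*1/2 t) -> 0, so the stationary variance is sigma^2 / (2 theta) = 49/16.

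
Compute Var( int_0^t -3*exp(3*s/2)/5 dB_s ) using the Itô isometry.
Var = 3*exp(3*t)/25 - 3/25

The Itô integral of a deterministic integrand f(s) has mean 0 because each increment f(s) * (B_{s+ds} - B_s) has mean 0. By the Itô isometry:
  Var( int_0^t f(s) dB_s ) = E[ (int_0^t f(s) dB_s)^2 ] = int_0^t f(s)^2 ds.
Here f(s) = -3*exp(3*s/2)/5, so f(s)^2 = 9*exp(3*s)/25. Integrate:
  int_0^t (9*exp(3*s)/25) ds = 3*exp(3*t)/25 - 3/25.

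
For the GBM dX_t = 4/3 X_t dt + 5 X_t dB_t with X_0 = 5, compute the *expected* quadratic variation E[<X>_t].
E[<X>_t] = 1875*exp(83*t/3)/83 - 1875/83

<X>_t = int_0^t (5 * X_s)^2 ds. Taking expectation inside the integral: E[<X>_t] = 5^2 * int_0^t E[X_s^2] ds. For GBM, E[X_s^2] = x_0^2 * exp((2 mu + sigma^2) s). Integrating:
  E[<X>_t] = 5^2 * 5^2 * (exp((2*(4/3) + 5^2) t) - 1) / (2*(4/3) + 5^2)
           = 5^2 * 5^2 * (exp((83/3) t) - 1) / (83/3) = 1875*exp(83*t/3)/83 - 1875/83.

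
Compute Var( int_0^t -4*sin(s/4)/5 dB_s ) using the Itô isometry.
Var = 8*t/25 - 16*sin(t/2)/25

The Itô integral of a deterministic integrand f(s) has mean 0 because each increment f(s) * (B_{s+ds} - B_s) has mean 0. By the Itô isometry:
  Var( int_0^t f(s) dB_s ) = E[ (int_0^t f(s) dB_s)^2 ] = int_0^t f(s)^2 ds.
Here f(s) = -4*sin(s/4)/5, so f(s)^2 = 16*sin(s/4)^2/25. Integrate:
  int_0^t (16*sin(s/4)^2/25) ds = 8*t/25 - 16*sin(t/2)/25.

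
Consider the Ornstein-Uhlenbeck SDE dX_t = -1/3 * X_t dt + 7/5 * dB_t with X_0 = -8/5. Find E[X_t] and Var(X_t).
E[X_t] = -8*exp(-t/3)/5; Var(X_t) = 147/50 - 147*exp(-2*t/3)/50

The OU SDE dX = -theta X dt + sigma dB admits the integrating factor exp(theta t): d(exp(theta t) X_t) = sigma exp(theta t) dB_t. Integrating from 0 to t:
  X_t = x_0 * exp(-theta t) + sigma * int_0^t exp(-theta (t-s)) dB_s.
The Itô integral has mean 0 and (by the Itô isometry) variance sigma^2 * int_0^t exp(-2 theta (t - s)) ds = sigma^2 * (1 - exp(-2 theta t)) / (2 theta).
With theta = 1/3, sigma = 7/5, x_0 = -8/5:
  E[X_t] = -8/5 * exp(-1/3 t) = -8*exp(-t/3)/5
  Var(X_t) = (7/5)^2 * (1 - exp(-2*1/3 t)) / (2 * 1/3) = 147/50 - 147*exp(-2*t/3)/50.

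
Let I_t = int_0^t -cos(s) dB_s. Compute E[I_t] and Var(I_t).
E[I_t] = 0; Var(I_t) = t/2 + sin(2*t)/4

The Itô integral of a deterministic integrand f(s) has mean 0 because each increment f(s) * (B_{s+ds} - B_s) has mean 0. By the Itô isometry:
  Var( int_0^t f(s) dB_s ) = E[ (int_0^t f(s) dB_s)^2 ] = int_0^t f(s)^2 ds.
Here f(s) = -cos(s), so f(s)^2 = cos(s)^2. Integrate:
  int_0^t (cos(s)^2) ds = t/2 + sin(2*t)/4.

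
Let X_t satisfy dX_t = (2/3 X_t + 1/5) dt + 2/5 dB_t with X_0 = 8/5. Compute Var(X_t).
Var(X_t) = 3*exp(4*t/3)/25 - 3/25

The variance V(t) = Var(X_t) satisfies V'(t) = 2 a V(t) + c^2 with V(0) = 0 (drift coefficient is linear in X, diffusion is constant). With a = 2/3, c = 2/5, the solution is
  V(t) = (c^2 / (2 a)) * (exp(2 a t) - 1)
       = ((2/5)^2 / (2*(2/3))) * (exp((4/3) t) - 1)
       = 3*exp(4*t/3)/25 - 3/25.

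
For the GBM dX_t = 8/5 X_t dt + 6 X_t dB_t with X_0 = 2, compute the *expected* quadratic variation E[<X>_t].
E[<X>_t] = 180*exp(196*t/5)/49 - 180/49

<X>_t = int_0^t (6 * X_s)^2 ds. Taking expectation inside the integral: E[<X>_t] = 6^2 * int_0^t E[X_s^2] ds. For GBM, E[X_s^2] = x_0^2 * exp((2 mu + sigma^2) s). Integrating:
  E[<X>_t] = 6^2 * 2^2 * (exp((2*(8/5) + 6^2) t) - 1) / (2*(8/5) + 6^2)
           = 6^2 * 2^2 * (exp((196/5) t) - 1) / (196/5) = 180*exp(196*t/5)/49 - 180/49.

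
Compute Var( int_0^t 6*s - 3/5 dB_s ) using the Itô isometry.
Var = 3*t*(100*t^2 - 30*t + 3)/25

The Itô integral of a deterministic integrand f(s) has mean 0 because each increment f(s) * (B_{s+ds} - B_s) has mean 0. By the Itô isometry:
  Var( int_0^t f(s) dB_s ) = E[ (int_0^t f(s) dB_s)^2 ] = int_0^t f(s)^2 ds.
Here f(s) = 6*s - 3/5, so f(s)^2 = 9*(10*s - 1)^2/25. Integrate:
  int_0^t (9*(10*s - 1)^2/25) ds = 3*t*(100*t^2 - 30*t + 3)/25.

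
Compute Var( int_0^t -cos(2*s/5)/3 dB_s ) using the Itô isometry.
Var = t/18 + 5*sin(4*t/5)/72

The Itô integral of a deterministic integrand f(s) has mean 0 because each increment f(s) * (B_{s+ds} - B_s) has mean 0. By the Itô isometry:
  Var( int_0^t f(s) dB_s ) = E[ (int_0^t f(s) dB_s)^2 ] = int_0^t f(s)^2 ds.
Here f(s) = -cos(2*s/5)/3, so f(s)^2 = cos(2*s/5)^2/9. Integrate:
  int_0^t (cos(2*s/5)^2/9) ds = t/18 + 5*sin(4*t/5)/72.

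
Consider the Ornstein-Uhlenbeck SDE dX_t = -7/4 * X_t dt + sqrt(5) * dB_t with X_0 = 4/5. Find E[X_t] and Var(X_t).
E[X_t] = 4*exp(-7*t/4)/5; Var(X_t) = 10/7 - 10*exp(-7*t/2)/7

The OU SDE dX = -theta X dt + sigma dB admits the integrating factor exp(theta t): d(exp(theta t) X_t) = sigma exp(theta t) dB_t. Integrating from 0 to t:
  X_t = x_0 * exp(-theta t) + sigma * int_0^t exp(-theta (t-s)) dB_s.
The Itô integral has mean 0 and (by the Itô isometry) variance sigma^2 * int_0^t exp(-2 theta (t - s)) ds = sigma^2 * (1 - exp(-2 theta t)) / (2 theta).
With theta = 7/4, sigma = sqrt(5), x_0 = 4/5:
  E[X_t] = 4/5 * exp(-7/4 t) = 4*exp(-7*t/4)/5
  Var(X_t) = (sqrt(5))^2 * (1 - exp(-2*7/4 t)) / (2 * 7/4) = 10/7 - 10*exp(-7*t/2)/7.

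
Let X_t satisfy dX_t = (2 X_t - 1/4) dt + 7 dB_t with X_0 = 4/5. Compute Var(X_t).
Var(X_t) = 49*exp(4*t)/4 - 49/4

The variance V(t) = Var(X_t) satisfies V'(t) = 2 a V(t) + c^2 with V(0) = 0 (drift coefficient is linear in X, diffusion is constant). With a = 2, c = 7, the solution is
  V(t) = (c^2 / (2 a)) * (exp(2 a t) - 1)
       = (7^2 / (2*2)) * (exp(4 t) - 1)
       = 49*exp(4*t)/4 - 49/4.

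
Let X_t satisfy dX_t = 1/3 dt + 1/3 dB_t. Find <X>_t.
<X>_t = t/9

For an Itô process dX_t = a(t) dt + b(t) dB_t, the quadratic variation is <X>_t = int_0^t b(s)^2 ds (the drift term does not contribute). Here b(s) = 1/3, so
  b(s)^2 = 1/9.
Integrating from 0 to t:
  <X>_t = int_0^t (1/9) ds = t/9.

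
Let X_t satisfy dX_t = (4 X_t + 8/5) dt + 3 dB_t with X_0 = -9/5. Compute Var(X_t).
Var(X_t) = 9*exp(8*t)/8 - 9/8

The variance V(t) = Var(X_t) satisfies V'(t) = 2 a V(t) + c^2 with V(0) = 0 (drift coefficient is linear in X, diffusion is constant). With a = 4, c = 3, the solution is
  V(t) = (c^2 / (2 a)) * (exp(2 a t) - 1)
       = (3^2 / (2*4)) * (exp(8 t) - 1)
       = 9*exp(8*t)/8 - 9/8.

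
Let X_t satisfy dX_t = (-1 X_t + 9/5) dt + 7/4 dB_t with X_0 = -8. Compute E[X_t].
E[X_t] = 9/5 - 49*exp(-t)/5

Taking expectations and using E[dB_t] = 0, the mean m(t) = E[X_t] satisfies the ODE m'(t) = a m(t) + b with m(0) = x_0. With a = -1, b = 9/5, x_0 = -8, the solution is
  m(t) = x_0 * exp(a t) + (b/a) * (exp(a t) - 1)
       = (-8) * exp((-1) t) + ((9/5)/(-1)) * (exp((-1) t) - 1)
       = 9/5 - 49*exp(-t)/5.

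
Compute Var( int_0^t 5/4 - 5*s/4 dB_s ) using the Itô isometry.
Var = 25*t*(t^2 - 3*t + 3)/48

The Itô integral of a deterministic integrand f(s) has mean 0 because each increment f(s) * (B_{s+ds} - B_s) has mean 0. By the Itô isometry:
  Var( int_0^t f(s) dB_s ) = E[ (int_0^t f(s) dB_s)^2 ] = int_0^t f(s)^2 ds.
Here f(s) = 5/4 - 5*s/4, so f(s)^2 = 25*(s - 1)^2/16. Integrate:
  int_0^t (25*(s - 1)^2/16) ds = 25*t*(t^2 - 3*t + 3)/48.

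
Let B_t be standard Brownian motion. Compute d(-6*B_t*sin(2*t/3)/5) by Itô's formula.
d(-6*B_t*sin(2*t/3)/5) = (-4*B_t*cos(2*t/3)/5) dt + (-6*sin(2*t/3)/5) dB_t

Itô's formula for f(t, x): d f(t, B_t) = (f_t + (1/2) f_xx) dt + f_x dB_t. Compute partials of f(t, x) = -6*x*sin(2*t/3)/5:
  f_t(t,x)  = -4*x*cos(2*t/3)/5
  f_x(t,x)  = -6*sin(2*t/3)/5
  f_xx(t,x) = 0
Assemble drift = f_t + (1/2) f_xx = -4*x*cos(2*t/3)/5 and diffusion = f_x = -6*sin(2*t/3)/5. Substituting x = B_t:
  d(-6*B_t*sin(2*t/3)/5) = (-4*B_t*cos(2*t/3)/5) dt + (-6*sin(2*t/3)/5) dB_t.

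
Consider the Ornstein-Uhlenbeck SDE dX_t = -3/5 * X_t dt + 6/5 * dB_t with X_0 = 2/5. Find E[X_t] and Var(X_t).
E[X_t] = 2*exp(-3*t/5)/5; Var(X_t) = 6/5 - 6*exp(-6*t/5)/5

The OU SDE dX = -theta X dt + sigma dB admits the integrating factor exp(theta t): d(exp(theta t) X_t) = sigma exp(theta t) dB_t. Integrating from 0 to t:
  X_t = x_0 * exp(-theta t) + sigma * int_0^t exp(-theta (t-s)) dB_s.
The Itô integral has mean 0 and (by the Itô isometry) variance sigma^2 * int_0^t exp(-2 theta (t - s)) ds = sigma^2 * (1 - exp(-2 theta t)) / (2 theta).
With theta = 3/5, sigma = 6/5, x_0 = 2/5:
  E[X_t] = 2/5 * exp(-3/5 t) = 2*exp(-3*t/5)/5
  Var(X_t) = (6/5)^2 * (1 - exp(-2*3/5 t)) / (2 * 3/5) = 6/5 - 6*exp(-6*t/5)/5.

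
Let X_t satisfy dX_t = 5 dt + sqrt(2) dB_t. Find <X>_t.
<X>_t = 2*t

For an Itô process dX_t = a(t) dt + b(t) dB_t, the quadratic variation is <X>_t = int_0^t b(s)^2 ds (the drift term does not contribute). Here b(s) = sqrt(2), so
  b(s)^2 = 2.
Integrating from 0 to t:
  <X>_t = int_0^t (2) ds = 2*t.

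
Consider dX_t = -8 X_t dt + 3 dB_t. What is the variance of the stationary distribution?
lim Var(X_t) = 9/16

The OU SDE dX = -theta X dt + sigma dB admits the integrating factor exp(theta t): d(exp(theta t) X_t) = sigma exp(theta t) dB_t. Integrating from 0 to t gives X_t = x_0 * exp(-theta t) + sigma * int_0^t exp(-theta (t-s)) dB_s for any initial x_0. The Itô integral has variance (by the Itô isometry) sigma^2 * int_0^t exp(-2 theta (t - s)) ds = sigma^2 * (1 - exp(-2 theta t)) / (2 theta), independent of x_0.
With theta = 8, sigma = 3:
  Var(X_t) = (3)^2 * (1 - exp(-2*8 t)) / (2 * 8) = 9/16 - 9*exp(-16*t)/16.
As t -> infinity, exp(-2*8 t) -> 0, so the stationary variance is sigma^2 / (2 theta) = 9/16.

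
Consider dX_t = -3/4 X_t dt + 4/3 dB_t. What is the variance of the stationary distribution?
lim Var(X_t) = 32/27

The OU SDE dX = -theta X dt + sigma dB admits the integrating factor exp(theta t): d(exp(theta t) X_t) = sigma exp(theta t) dB_t. Integrating from 0 to t gives X_t = x_0 * exp(-theta t) + sigma * int_0^t exp(-theta (t-s)) dB_s for any initial x_0. The Itô integral has variance (by the Itô isometry) sigma^2 * int_0^t exp(-2 theta (t - s)) ds = sigma^2 * (1 - exp(-2 theta t)) / (2 theta), independent of x_0.
With theta = 3/4, sigma = 4/3:
  Var(X_t) = (4/3)^2 * (1 - exp(-2*3/4 t)) / (2 * 3/4) = 32/27 - 32*exp(-3*t/2)/27.
As t -> infinity, exp(-2*3/4 t) -> 0, so the stationary variance is sigma^2 / (2 theta) = 32/27.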